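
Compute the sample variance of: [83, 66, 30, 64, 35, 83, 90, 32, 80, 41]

564.2667

Step 1: Compute the mean: (83 + 66 + 30 + 64 + 35 + 83 + 90 + 32 + 80 + 41) / 10 = 60.4
Step 2: Compute squared deviations from the mean:
  (83 - 60.4)^2 = 510.76
  (66 - 60.4)^2 = 31.36
  (30 - 60.4)^2 = 924.16
  (64 - 60.4)^2 = 12.96
  (35 - 60.4)^2 = 645.16
  (83 - 60.4)^2 = 510.76
  (90 - 60.4)^2 = 876.16
  (32 - 60.4)^2 = 806.56
  (80 - 60.4)^2 = 384.16
  (41 - 60.4)^2 = 376.36
Step 3: Sum of squared deviations = 5078.4
Step 4: Sample variance = 5078.4 / 9 = 564.2667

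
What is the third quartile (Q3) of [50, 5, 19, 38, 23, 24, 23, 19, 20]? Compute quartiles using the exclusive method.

31

Step 1: Sort the data: [5, 19, 19, 20, 23, 23, 24, 38, 50]
Step 2: n = 9
Step 3: Using the exclusive quartile method:
  Q1 = 19
  Q2 (median) = 23
  Q3 = 31
  IQR = Q3 - Q1 = 31 - 19 = 12
Step 4: Q3 = 31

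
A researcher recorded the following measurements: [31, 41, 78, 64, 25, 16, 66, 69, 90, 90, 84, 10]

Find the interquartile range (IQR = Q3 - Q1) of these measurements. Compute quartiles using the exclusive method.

56

Step 1: Sort the data: [10, 16, 25, 31, 41, 64, 66, 69, 78, 84, 90, 90]
Step 2: n = 12
Step 3: Using the exclusive quartile method:
  Q1 = 26.5
  Q2 (median) = 65
  Q3 = 82.5
  IQR = Q3 - Q1 = 82.5 - 26.5 = 56
Step 4: IQR = 56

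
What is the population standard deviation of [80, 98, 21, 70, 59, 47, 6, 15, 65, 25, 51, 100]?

30.184

Step 1: Compute the mean: 53.0833
Step 2: Sum of squared deviations from the mean: 10932.9167
Step 3: Population variance = 10932.9167 / 12 = 911.0764
Step 4: Standard deviation = sqrt(911.0764) = 30.184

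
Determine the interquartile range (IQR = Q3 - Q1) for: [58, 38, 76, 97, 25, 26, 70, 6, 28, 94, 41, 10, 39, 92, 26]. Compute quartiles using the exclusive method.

50

Step 1: Sort the data: [6, 10, 25, 26, 26, 28, 38, 39, 41, 58, 70, 76, 92, 94, 97]
Step 2: n = 15
Step 3: Using the exclusive quartile method:
  Q1 = 26
  Q2 (median) = 39
  Q3 = 76
  IQR = Q3 - Q1 = 76 - 26 = 50
Step 4: IQR = 50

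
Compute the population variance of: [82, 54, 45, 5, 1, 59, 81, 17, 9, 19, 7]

859.5207

Step 1: Compute the mean: (82 + 54 + 45 + 5 + 1 + 59 + 81 + 17 + 9 + 19 + 7) / 11 = 34.4545
Step 2: Compute squared deviations from the mean:
  (82 - 34.4545)^2 = 2260.5702
  (54 - 34.4545)^2 = 382.0248
  (45 - 34.4545)^2 = 111.2066
  (5 - 34.4545)^2 = 867.5702
  (1 - 34.4545)^2 = 1119.2066
  (59 - 34.4545)^2 = 602.4793
  (81 - 34.4545)^2 = 2166.4793
  (17 - 34.4545)^2 = 304.6612
  (9 - 34.4545)^2 = 647.9339
  (19 - 34.4545)^2 = 238.843
  (7 - 34.4545)^2 = 753.7521
Step 3: Sum of squared deviations = 9454.7273
Step 4: Population variance = 9454.7273 / 11 = 859.5207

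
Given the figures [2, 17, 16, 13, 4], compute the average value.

10.4

Step 1: Sum all values: 2 + 17 + 16 + 13 + 4 = 52
Step 2: Count the number of values: n = 5
Step 3: Mean = sum / n = 52 / 5 = 10.4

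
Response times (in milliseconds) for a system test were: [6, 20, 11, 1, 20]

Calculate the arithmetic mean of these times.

11.6

Step 1: Sum all values: 6 + 20 + 11 + 1 + 20 = 58
Step 2: Count the number of values: n = 5
Step 3: Mean = sum / n = 58 / 5 = 11.6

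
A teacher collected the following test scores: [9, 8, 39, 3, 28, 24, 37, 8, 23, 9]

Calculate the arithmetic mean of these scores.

18.8

Step 1: Sum all values: 9 + 8 + 39 + 3 + 28 + 24 + 37 + 8 + 23 + 9 = 188
Step 2: Count the number of values: n = 10
Step 3: Mean = sum / n = 188 / 10 = 18.8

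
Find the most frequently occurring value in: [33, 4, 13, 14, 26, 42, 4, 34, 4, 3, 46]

4

Step 1: Count the frequency of each value:
  3: appears 1 time(s)
  4: appears 3 time(s)
  13: appears 1 time(s)
  14: appears 1 time(s)
  26: appears 1 time(s)
  33: appears 1 time(s)
  34: appears 1 time(s)
  42: appears 1 time(s)
  46: appears 1 time(s)
Step 2: The value 4 appears most frequently (3 times).
Step 3: Mode = 4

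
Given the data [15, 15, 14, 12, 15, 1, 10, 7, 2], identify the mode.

15

Step 1: Count the frequency of each value:
  1: appears 1 time(s)
  2: appears 1 time(s)
  7: appears 1 time(s)
  10: appears 1 time(s)
  12: appears 1 time(s)
  14: appears 1 time(s)
  15: appears 3 time(s)
Step 2: The value 15 appears most frequently (3 times).
Step 3: Mode = 15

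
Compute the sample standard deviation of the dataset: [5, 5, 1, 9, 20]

7.2801

Step 1: Compute the mean: 8
Step 2: Sum of squared deviations from the mean: 212
Step 3: Sample variance = 212 / 4 = 53
Step 4: Standard deviation = sqrt(53) = 7.2801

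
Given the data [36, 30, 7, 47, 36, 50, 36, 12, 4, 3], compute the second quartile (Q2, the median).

33

Step 1: Sort the data: [3, 4, 7, 12, 30, 36, 36, 36, 47, 50]
Step 2: n = 10
Step 3: Q2 is the median. Since n is even, it is the average of the values at positions 5 and 6:
  Q2 = (30 + 36) / 2 = 33
Step 4: Q2 = 33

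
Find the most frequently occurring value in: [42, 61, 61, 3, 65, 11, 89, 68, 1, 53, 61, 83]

61

Step 1: Count the frequency of each value:
  1: appears 1 time(s)
  3: appears 1 time(s)
  11: appears 1 time(s)
  42: appears 1 time(s)
  53: appears 1 time(s)
  61: appears 3 time(s)
  65: appears 1 time(s)
  68: appears 1 time(s)
  83: appears 1 time(s)
  89: appears 1 time(s)
Step 2: The value 61 appears most frequently (3 times).
Step 3: Mode = 61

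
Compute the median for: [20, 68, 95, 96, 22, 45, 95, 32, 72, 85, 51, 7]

59.5

Step 1: Sort the data in ascending order: [7, 20, 22, 32, 45, 51, 68, 72, 85, 95, 95, 96]
Step 2: The number of values is n = 12.
Step 3: Since n is even, the median is the average of positions 6 and 7:
  Median = (51 + 68) / 2 = 59.5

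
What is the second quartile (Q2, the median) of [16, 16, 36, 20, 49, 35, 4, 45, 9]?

20

Step 1: Sort the data: [4, 9, 16, 16, 20, 35, 36, 45, 49]
Step 2: n = 9
Step 3: Q2 is the median. Since n is odd, it is the middle value at position 5: 20
Step 4: Q2 = 20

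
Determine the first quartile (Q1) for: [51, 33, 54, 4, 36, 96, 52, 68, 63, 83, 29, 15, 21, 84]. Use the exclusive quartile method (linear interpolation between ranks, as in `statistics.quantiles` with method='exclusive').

27

Step 1: Sort the data: [4, 15, 21, 29, 33, 36, 51, 52, 54, 63, 68, 83, 84, 96]
Step 2: n = 14
Step 3: Using the exclusive quartile method:
  Q1 = 27
  Q2 (median) = 51.5
  Q3 = 71.75
  IQR = Q3 - Q1 = 71.75 - 27 = 44.75
Step 4: Q1 = 27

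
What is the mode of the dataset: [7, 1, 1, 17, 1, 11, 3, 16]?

1

Step 1: Count the frequency of each value:
  1: appears 3 time(s)
  3: appears 1 time(s)
  7: appears 1 time(s)
  11: appears 1 time(s)
  16: appears 1 time(s)
  17: appears 1 time(s)
Step 2: The value 1 appears most frequently (3 times).
Step 3: Mode = 1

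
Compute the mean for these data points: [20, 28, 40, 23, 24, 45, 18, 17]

26.875

Step 1: Sum all values: 20 + 28 + 40 + 23 + 24 + 45 + 18 + 17 = 215
Step 2: Count the number of values: n = 8
Step 3: Mean = sum / n = 215 / 8 = 26.875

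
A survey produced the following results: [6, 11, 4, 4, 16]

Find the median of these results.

6

Step 1: Sort the data in ascending order: [4, 4, 6, 11, 16]
Step 2: The number of values is n = 5.
Step 3: Since n is odd, the median is the middle value at position 3: 6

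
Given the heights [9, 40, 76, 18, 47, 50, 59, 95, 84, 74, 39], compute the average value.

53.7273

Step 1: Sum all values: 9 + 40 + 76 + 18 + 47 + 50 + 59 + 95 + 84 + 74 + 39 = 591
Step 2: Count the number of values: n = 11
Step 3: Mean = sum / n = 591 / 11 = 53.7273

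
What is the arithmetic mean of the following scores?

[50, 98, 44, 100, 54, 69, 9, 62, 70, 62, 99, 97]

67.8333

Step 1: Sum all values: 50 + 98 + 44 + 100 + 54 + 69 + 9 + 62 + 70 + 62 + 99 + 97 = 814
Step 2: Count the number of values: n = 12
Step 3: Mean = sum / n = 814 / 12 = 67.8333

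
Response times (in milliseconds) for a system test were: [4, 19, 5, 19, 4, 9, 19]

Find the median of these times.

9

Step 1: Sort the data in ascending order: [4, 4, 5, 9, 19, 19, 19]
Step 2: The number of values is n = 7.
Step 3: Since n is odd, the median is the middle value at position 4: 9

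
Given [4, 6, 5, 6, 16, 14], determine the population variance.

21.9167

Step 1: Compute the mean: (4 + 6 + 5 + 6 + 16 + 14) / 6 = 8.5
Step 2: Compute squared deviations from the mean:
  (4 - 8.5)^2 = 20.25
  (6 - 8.5)^2 = 6.25
  (5 - 8.5)^2 = 12.25
  (6 - 8.5)^2 = 6.25
  (16 - 8.5)^2 = 56.25
  (14 - 8.5)^2 = 30.25
Step 3: Sum of squared deviations = 131.5
Step 4: Population variance = 131.5 / 6 = 21.9167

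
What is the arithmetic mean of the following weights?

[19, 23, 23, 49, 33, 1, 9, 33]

23.75

Step 1: Sum all values: 19 + 23 + 23 + 49 + 33 + 1 + 9 + 33 = 190
Step 2: Count the number of values: n = 8
Step 3: Mean = sum / n = 190 / 8 = 23.75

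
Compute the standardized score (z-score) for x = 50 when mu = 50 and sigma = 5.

0

Step 1: Recall the z-score formula: z = (x - mu) / sigma
Step 2: Substitute values: z = (50 - 50) / 5
Step 3: z = 0 / 5 = 0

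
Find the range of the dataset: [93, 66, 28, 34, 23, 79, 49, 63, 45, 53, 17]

76

Step 1: Identify the maximum value: max = 93
Step 2: Identify the minimum value: min = 17
Step 3: Range = max - min = 93 - 17 = 76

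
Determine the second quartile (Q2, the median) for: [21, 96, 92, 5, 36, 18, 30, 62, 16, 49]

33

Step 1: Sort the data: [5, 16, 18, 21, 30, 36, 49, 62, 92, 96]
Step 2: n = 10
Step 3: Q2 is the median. Since n is even, it is the average of the values at positions 5 and 6:
  Q2 = (30 + 36) / 2 = 33
Step 4: Q2 = 33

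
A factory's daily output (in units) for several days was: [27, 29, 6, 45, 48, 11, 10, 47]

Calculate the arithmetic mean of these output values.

27.875

Step 1: Sum all values: 27 + 29 + 6 + 45 + 48 + 11 + 10 + 47 = 223
Step 2: Count the number of values: n = 8
Step 3: Mean = sum / n = 223 / 8 = 27.875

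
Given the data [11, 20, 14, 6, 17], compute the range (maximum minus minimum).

14

Step 1: Identify the maximum value: max = 20
Step 2: Identify the minimum value: min = 6
Step 3: Range = max - min = 20 - 6 = 14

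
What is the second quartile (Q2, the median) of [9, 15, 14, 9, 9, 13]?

11

Step 1: Sort the data: [9, 9, 9, 13, 14, 15]
Step 2: n = 6
Step 3: Q2 is the median. Since n is even, it is the average of the values at positions 3 and 4:
  Q2 = (9 + 13) / 2 = 11
Step 4: Q2 = 11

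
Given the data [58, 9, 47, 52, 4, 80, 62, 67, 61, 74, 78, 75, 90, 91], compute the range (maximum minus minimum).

87

Step 1: Identify the maximum value: max = 91
Step 2: Identify the minimum value: min = 4
Step 3: Range = max - min = 91 - 4 = 87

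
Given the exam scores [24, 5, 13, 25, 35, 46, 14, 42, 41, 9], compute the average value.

25.4

Step 1: Sum all values: 24 + 5 + 13 + 25 + 35 + 46 + 14 + 42 + 41 + 9 = 254
Step 2: Count the number of values: n = 10
Step 3: Mean = sum / n = 254 / 10 = 25.4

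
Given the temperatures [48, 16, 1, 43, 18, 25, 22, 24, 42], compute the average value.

26.5556

Step 1: Sum all values: 48 + 16 + 1 + 43 + 18 + 25 + 22 + 24 + 42 = 239
Step 2: Count the number of values: n = 9
Step 3: Mean = sum / n = 239 / 9 = 26.5556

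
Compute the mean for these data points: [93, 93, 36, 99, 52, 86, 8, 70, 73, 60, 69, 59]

66.5

Step 1: Sum all values: 93 + 93 + 36 + 99 + 52 + 86 + 8 + 70 + 73 + 60 + 69 + 59 = 798
Step 2: Count the number of values: n = 12
Step 3: Mean = sum / n = 798 / 12 = 66.5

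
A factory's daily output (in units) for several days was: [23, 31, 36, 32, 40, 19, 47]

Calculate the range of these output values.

28

Step 1: Identify the maximum value: max = 47
Step 2: Identify the minimum value: min = 19
Step 3: Range = max - min = 47 - 19 = 28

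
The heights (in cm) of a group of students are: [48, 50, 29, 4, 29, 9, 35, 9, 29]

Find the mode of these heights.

29

Step 1: Count the frequency of each value:
  4: appears 1 time(s)
  9: appears 2 time(s)
  29: appears 3 time(s)
  35: appears 1 time(s)
  48: appears 1 time(s)
  50: appears 1 time(s)
Step 2: The value 29 appears most frequently (3 times).
Step 3: Mode = 29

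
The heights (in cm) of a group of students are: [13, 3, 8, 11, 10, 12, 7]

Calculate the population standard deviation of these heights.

3.1816

Step 1: Compute the mean: 9.1429
Step 2: Sum of squared deviations from the mean: 70.8571
Step 3: Population variance = 70.8571 / 7 = 10.1224
Step 4: Standard deviation = sqrt(10.1224) = 3.1816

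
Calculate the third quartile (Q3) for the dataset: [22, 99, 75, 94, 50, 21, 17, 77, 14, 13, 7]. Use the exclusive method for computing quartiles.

77

Step 1: Sort the data: [7, 13, 14, 17, 21, 22, 50, 75, 77, 94, 99]
Step 2: n = 11
Step 3: Using the exclusive quartile method:
  Q1 = 14
  Q2 (median) = 22
  Q3 = 77
  IQR = Q3 - Q1 = 77 - 14 = 63
Step 4: Q3 = 77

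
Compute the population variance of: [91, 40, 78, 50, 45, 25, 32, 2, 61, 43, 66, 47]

520.3889

Step 1: Compute the mean: (91 + 40 + 78 + 50 + 45 + 25 + 32 + 2 + 61 + 43 + 66 + 47) / 12 = 48.3333
Step 2: Compute squared deviations from the mean:
  (91 - 48.3333)^2 = 1820.4444
  (40 - 48.3333)^2 = 69.4444
  (78 - 48.3333)^2 = 880.1111
  (50 - 48.3333)^2 = 2.7778
  (45 - 48.3333)^2 = 11.1111
  (25 - 48.3333)^2 = 544.4444
  (32 - 48.3333)^2 = 266.7778
  (2 - 48.3333)^2 = 2146.7778
  (61 - 48.3333)^2 = 160.4444
  (43 - 48.3333)^2 = 28.4444
  (66 - 48.3333)^2 = 312.1111
  (47 - 48.3333)^2 = 1.7778
Step 3: Sum of squared deviations = 6244.6667
Step 4: Population variance = 6244.6667 / 12 = 520.3889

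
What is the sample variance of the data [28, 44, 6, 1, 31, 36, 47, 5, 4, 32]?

312.4889

Step 1: Compute the mean: (28 + 44 + 6 + 1 + 31 + 36 + 47 + 5 + 4 + 32) / 10 = 23.4
Step 2: Compute squared deviations from the mean:
  (28 - 23.4)^2 = 21.16
  (44 - 23.4)^2 = 424.36
  (6 - 23.4)^2 = 302.76
  (1 - 23.4)^2 = 501.76
  (31 - 23.4)^2 = 57.76
  (36 - 23.4)^2 = 158.76
  (47 - 23.4)^2 = 556.96
  (5 - 23.4)^2 = 338.56
  (4 - 23.4)^2 = 376.36
  (32 - 23.4)^2 = 73.96
Step 3: Sum of squared deviations = 2812.4
Step 4: Sample variance = 2812.4 / 9 = 312.4889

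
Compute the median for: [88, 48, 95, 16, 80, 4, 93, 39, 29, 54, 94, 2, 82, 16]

51

Step 1: Sort the data in ascending order: [2, 4, 16, 16, 29, 39, 48, 54, 80, 82, 88, 93, 94, 95]
Step 2: The number of values is n = 14.
Step 3: Since n is even, the median is the average of positions 7 and 8:
  Median = (48 + 54) / 2 = 51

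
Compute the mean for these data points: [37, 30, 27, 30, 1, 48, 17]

27.1429

Step 1: Sum all values: 37 + 30 + 27 + 30 + 1 + 48 + 17 = 190
Step 2: Count the number of values: n = 7
Step 3: Mean = sum / n = 190 / 7 = 27.1429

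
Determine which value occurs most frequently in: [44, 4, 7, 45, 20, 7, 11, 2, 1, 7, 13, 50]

7

Step 1: Count the frequency of each value:
  1: appears 1 time(s)
  2: appears 1 time(s)
  4: appears 1 time(s)
  7: appears 3 time(s)
  11: appears 1 time(s)
  13: appears 1 time(s)
  20: appears 1 time(s)
  44: appears 1 time(s)
  45: appears 1 time(s)
  50: appears 1 time(s)
Step 2: The value 7 appears most frequently (3 times).
Step 3: Mode = 7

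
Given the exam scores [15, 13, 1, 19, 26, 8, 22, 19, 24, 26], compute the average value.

17.3

Step 1: Sum all values: 15 + 13 + 1 + 19 + 26 + 8 + 22 + 19 + 24 + 26 = 173
Step 2: Count the number of values: n = 10
Step 3: Mean = sum / n = 173 / 10 = 17.3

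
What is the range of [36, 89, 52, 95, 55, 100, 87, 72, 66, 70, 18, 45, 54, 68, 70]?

82

Step 1: Identify the maximum value: max = 100
Step 2: Identify the minimum value: min = 18
Step 3: Range = max - min = 100 - 18 = 82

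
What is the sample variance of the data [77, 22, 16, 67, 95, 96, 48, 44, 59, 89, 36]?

804.6

Step 1: Compute the mean: (77 + 22 + 16 + 67 + 95 + 96 + 48 + 44 + 59 + 89 + 36) / 11 = 59
Step 2: Compute squared deviations from the mean:
  (77 - 59)^2 = 324
  (22 - 59)^2 = 1369
  (16 - 59)^2 = 1849
  (67 - 59)^2 = 64
  (95 - 59)^2 = 1296
  (96 - 59)^2 = 1369
  (48 - 59)^2 = 121
  (44 - 59)^2 = 225
  (59 - 59)^2 = 0
  (89 - 59)^2 = 900
  (36 - 59)^2 = 529
Step 3: Sum of squared deviations = 8046
Step 4: Sample variance = 8046 / 10 = 804.6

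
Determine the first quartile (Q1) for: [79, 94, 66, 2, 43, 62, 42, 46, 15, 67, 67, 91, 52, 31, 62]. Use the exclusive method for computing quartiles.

42

Step 1: Sort the data: [2, 15, 31, 42, 43, 46, 52, 62, 62, 66, 67, 67, 79, 91, 94]
Step 2: n = 15
Step 3: Using the exclusive quartile method:
  Q1 = 42
  Q2 (median) = 62
  Q3 = 67
  IQR = Q3 - Q1 = 67 - 42 = 25
Step 4: Q1 = 42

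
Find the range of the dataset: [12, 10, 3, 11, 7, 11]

9

Step 1: Identify the maximum value: max = 12
Step 2: Identify the minimum value: min = 3
Step 3: Range = max - min = 12 - 3 = 9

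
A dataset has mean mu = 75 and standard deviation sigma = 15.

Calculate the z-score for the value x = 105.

2

Step 1: Recall the z-score formula: z = (x - mu) / sigma
Step 2: Substitute values: z = (105 - 75) / 15
Step 3: z = 30 / 15 = 2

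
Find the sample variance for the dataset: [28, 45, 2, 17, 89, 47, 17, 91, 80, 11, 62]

1042.8727

Step 1: Compute the mean: (28 + 45 + 2 + 17 + 89 + 47 + 17 + 91 + 80 + 11 + 62) / 11 = 44.4545
Step 2: Compute squared deviations from the mean:
  (28 - 44.4545)^2 = 270.7521
  (45 - 44.4545)^2 = 0.2975
  (2 - 44.4545)^2 = 1802.3884
  (17 - 44.4545)^2 = 753.7521
  (89 - 44.4545)^2 = 1984.2975
  (47 - 44.4545)^2 = 6.4793
  (17 - 44.4545)^2 = 753.7521
  (91 - 44.4545)^2 = 2166.4793
  (80 - 44.4545)^2 = 1263.4793
  (11 - 44.4545)^2 = 1119.2066
  (62 - 44.4545)^2 = 307.843
Step 3: Sum of squared deviations = 10428.7273
Step 4: Sample variance = 10428.7273 / 10 = 1042.8727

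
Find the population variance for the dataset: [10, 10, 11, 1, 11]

14.64

Step 1: Compute the mean: (10 + 10 + 11 + 1 + 11) / 5 = 8.6
Step 2: Compute squared deviations from the mean:
  (10 - 8.6)^2 = 1.96
  (10 - 8.6)^2 = 1.96
  (11 - 8.6)^2 = 5.76
  (1 - 8.6)^2 = 57.76
  (11 - 8.6)^2 = 5.76
Step 3: Sum of squared deviations = 73.2
Step 4: Population variance = 73.2 / 5 = 14.64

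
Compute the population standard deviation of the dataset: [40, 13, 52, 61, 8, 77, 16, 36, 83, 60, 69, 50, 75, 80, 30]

24.3776

Step 1: Compute the mean: 50
Step 2: Sum of squared deviations from the mean: 8914
Step 3: Population variance = 8914 / 15 = 594.2667
Step 4: Standard deviation = sqrt(594.2667) = 24.3776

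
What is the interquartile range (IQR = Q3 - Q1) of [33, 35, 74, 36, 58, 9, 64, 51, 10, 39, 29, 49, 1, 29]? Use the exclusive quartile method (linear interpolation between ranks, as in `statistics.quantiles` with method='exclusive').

28.5

Step 1: Sort the data: [1, 9, 10, 29, 29, 33, 35, 36, 39, 49, 51, 58, 64, 74]
Step 2: n = 14
Step 3: Using the exclusive quartile method:
  Q1 = 24.25
  Q2 (median) = 35.5
  Q3 = 52.75
  IQR = Q3 - Q1 = 52.75 - 24.25 = 28.5
Step 4: IQR = 28.5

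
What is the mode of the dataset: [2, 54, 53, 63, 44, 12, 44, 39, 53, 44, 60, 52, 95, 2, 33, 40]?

44

Step 1: Count the frequency of each value:
  2: appears 2 time(s)
  12: appears 1 time(s)
  33: appears 1 time(s)
  39: appears 1 time(s)
  40: appears 1 time(s)
  44: appears 3 time(s)
  52: appears 1 time(s)
  53: appears 2 time(s)
  54: appears 1 time(s)
  60: appears 1 time(s)
  63: appears 1 time(s)
  95: appears 1 time(s)
Step 2: The value 44 appears most frequently (3 times).
Step 3: Mode = 44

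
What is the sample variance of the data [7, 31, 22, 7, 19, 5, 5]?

106.2381

Step 1: Compute the mean: (7 + 31 + 22 + 7 + 19 + 5 + 5) / 7 = 13.7143
Step 2: Compute squared deviations from the mean:
  (7 - 13.7143)^2 = 45.0816
  (31 - 13.7143)^2 = 298.7959
  (22 - 13.7143)^2 = 68.6531
  (7 - 13.7143)^2 = 45.0816
  (19 - 13.7143)^2 = 27.9388
  (5 - 13.7143)^2 = 75.9388
  (5 - 13.7143)^2 = 75.9388
Step 3: Sum of squared deviations = 637.4286
Step 4: Sample variance = 637.4286 / 6 = 106.2381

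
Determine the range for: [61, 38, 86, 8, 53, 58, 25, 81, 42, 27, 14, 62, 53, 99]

91

Step 1: Identify the maximum value: max = 99
Step 2: Identify the minimum value: min = 8
Step 3: Range = max - min = 99 - 8 = 91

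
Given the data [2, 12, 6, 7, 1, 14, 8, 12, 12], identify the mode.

12

Step 1: Count the frequency of each value:
  1: appears 1 time(s)
  2: appears 1 time(s)
  6: appears 1 time(s)
  7: appears 1 time(s)
  8: appears 1 time(s)
  12: appears 3 time(s)
  14: appears 1 time(s)
Step 2: The value 12 appears most frequently (3 times).
Step 3: Mode = 12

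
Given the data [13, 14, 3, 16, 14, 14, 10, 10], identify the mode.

14

Step 1: Count the frequency of each value:
  3: appears 1 time(s)
  10: appears 2 time(s)
  13: appears 1 time(s)
  14: appears 3 time(s)
  16: appears 1 time(s)
Step 2: The value 14 appears most frequently (3 times).
Step 3: Mode = 14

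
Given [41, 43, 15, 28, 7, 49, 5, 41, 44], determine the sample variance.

293.75

Step 1: Compute the mean: (41 + 43 + 15 + 28 + 7 + 49 + 5 + 41 + 44) / 9 = 30.3333
Step 2: Compute squared deviations from the mean:
  (41 - 30.3333)^2 = 113.7778
  (43 - 30.3333)^2 = 160.4444
  (15 - 30.3333)^2 = 235.1111
  (28 - 30.3333)^2 = 5.4444
  (7 - 30.3333)^2 = 544.4444
  (49 - 30.3333)^2 = 348.4444
  (5 - 30.3333)^2 = 641.7778
  (41 - 30.3333)^2 = 113.7778
  (44 - 30.3333)^2 = 186.7778
Step 3: Sum of squared deviations = 2350
Step 4: Sample variance = 2350 / 8 = 293.75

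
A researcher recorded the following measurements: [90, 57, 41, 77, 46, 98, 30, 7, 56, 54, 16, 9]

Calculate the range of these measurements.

91

Step 1: Identify the maximum value: max = 98
Step 2: Identify the minimum value: min = 7
Step 3: Range = max - min = 98 - 7 = 91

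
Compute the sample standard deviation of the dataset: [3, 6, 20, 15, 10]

6.8337

Step 1: Compute the mean: 10.8
Step 2: Sum of squared deviations from the mean: 186.8
Step 3: Sample variance = 186.8 / 4 = 46.7
Step 4: Standard deviation = sqrt(46.7) = 6.8337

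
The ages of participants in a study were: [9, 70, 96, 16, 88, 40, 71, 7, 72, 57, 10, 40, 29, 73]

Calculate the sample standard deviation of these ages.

30.8288

Step 1: Compute the mean: 48.4286
Step 2: Sum of squared deviations from the mean: 12355.4286
Step 3: Sample variance = 12355.4286 / 13 = 950.4176
Step 4: Standard deviation = sqrt(950.4176) = 30.8288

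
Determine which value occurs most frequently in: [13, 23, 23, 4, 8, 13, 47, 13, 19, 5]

13

Step 1: Count the frequency of each value:
  4: appears 1 time(s)
  5: appears 1 time(s)
  8: appears 1 time(s)
  13: appears 3 time(s)
  19: appears 1 time(s)
  23: appears 2 time(s)
  47: appears 1 time(s)
Step 2: The value 13 appears most frequently (3 times).
Step 3: Mode = 13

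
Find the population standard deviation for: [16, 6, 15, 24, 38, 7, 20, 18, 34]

10.25

Step 1: Compute the mean: 19.7778
Step 2: Sum of squared deviations from the mean: 945.5556
Step 3: Population variance = 945.5556 / 9 = 105.0617
Step 4: Standard deviation = sqrt(105.0617) = 10.25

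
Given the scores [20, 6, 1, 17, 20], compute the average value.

12.8

Step 1: Sum all values: 20 + 6 + 1 + 17 + 20 = 64
Step 2: Count the number of values: n = 5
Step 3: Mean = sum / n = 64 / 5 = 12.8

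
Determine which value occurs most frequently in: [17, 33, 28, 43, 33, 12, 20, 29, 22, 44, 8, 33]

33

Step 1: Count the frequency of each value:
  8: appears 1 time(s)
  12: appears 1 time(s)
  17: appears 1 time(s)
  20: appears 1 time(s)
  22: appears 1 time(s)
  28: appears 1 time(s)
  29: appears 1 time(s)
  33: appears 3 time(s)
  43: appears 1 time(s)
  44: appears 1 time(s)
Step 2: The value 33 appears most frequently (3 times).
Step 3: Mode = 33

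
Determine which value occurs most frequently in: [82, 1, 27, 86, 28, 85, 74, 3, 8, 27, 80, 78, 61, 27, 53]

27

Step 1: Count the frequency of each value:
  1: appears 1 time(s)
  3: appears 1 time(s)
  8: appears 1 time(s)
  27: appears 3 time(s)
  28: appears 1 time(s)
  53: appears 1 time(s)
  61: appears 1 time(s)
  74: appears 1 time(s)
  78: appears 1 time(s)
  80: appears 1 time(s)
  82: appears 1 time(s)
  85: appears 1 time(s)
  86: appears 1 time(s)
Step 2: The value 27 appears most frequently (3 times).
Step 3: Mode = 27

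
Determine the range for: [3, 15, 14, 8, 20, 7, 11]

17

Step 1: Identify the maximum value: max = 20
Step 2: Identify the minimum value: min = 3
Step 3: Range = max - min = 20 - 3 = 17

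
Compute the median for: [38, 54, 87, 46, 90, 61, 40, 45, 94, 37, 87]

54

Step 1: Sort the data in ascending order: [37, 38, 40, 45, 46, 54, 61, 87, 87, 90, 94]
Step 2: The number of values is n = 11.
Step 3: Since n is odd, the median is the middle value at position 6: 54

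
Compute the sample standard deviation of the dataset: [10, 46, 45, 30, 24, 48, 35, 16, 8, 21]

14.9

Step 1: Compute the mean: 28.3
Step 2: Sum of squared deviations from the mean: 1998.1
Step 3: Sample variance = 1998.1 / 9 = 222.0111
Step 4: Standard deviation = sqrt(222.0111) = 14.9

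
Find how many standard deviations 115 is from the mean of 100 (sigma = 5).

3

Step 1: Recall the z-score formula: z = (x - mu) / sigma
Step 2: Substitute values: z = (115 - 100) / 5
Step 3: z = 15 / 5 = 3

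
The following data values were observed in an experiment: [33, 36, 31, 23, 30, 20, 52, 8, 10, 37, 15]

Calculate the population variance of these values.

156.876

Step 1: Compute the mean: (33 + 36 + 31 + 23 + 30 + 20 + 52 + 8 + 10 + 37 + 15) / 11 = 26.8182
Step 2: Compute squared deviations from the mean:
  (33 - 26.8182)^2 = 38.2149
  (36 - 26.8182)^2 = 84.3058
  (31 - 26.8182)^2 = 17.4876
  (23 - 26.8182)^2 = 14.5785
  (30 - 26.8182)^2 = 10.124
  (20 - 26.8182)^2 = 46.4876
  (52 - 26.8182)^2 = 634.124
  (8 - 26.8182)^2 = 354.124
  (10 - 26.8182)^2 = 282.8512
  (37 - 26.8182)^2 = 103.6694
  (15 - 26.8182)^2 = 139.6694
Step 3: Sum of squared deviations = 1725.6364
Step 4: Population variance = 1725.6364 / 11 = 156.876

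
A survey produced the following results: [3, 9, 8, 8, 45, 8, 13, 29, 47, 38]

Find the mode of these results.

8

Step 1: Count the frequency of each value:
  3: appears 1 time(s)
  8: appears 3 time(s)
  9: appears 1 time(s)
  13: appears 1 time(s)
  29: appears 1 time(s)
  38: appears 1 time(s)
  45: appears 1 time(s)
  47: appears 1 time(s)
Step 2: The value 8 appears most frequently (3 times).
Step 3: Mode = 8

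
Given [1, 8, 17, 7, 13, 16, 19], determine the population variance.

35.9592

Step 1: Compute the mean: (1 + 8 + 17 + 7 + 13 + 16 + 19) / 7 = 11.5714
Step 2: Compute squared deviations from the mean:
  (1 - 11.5714)^2 = 111.7551
  (8 - 11.5714)^2 = 12.7551
  (17 - 11.5714)^2 = 29.4694
  (7 - 11.5714)^2 = 20.898
  (13 - 11.5714)^2 = 2.0408
  (16 - 11.5714)^2 = 19.6122
  (19 - 11.5714)^2 = 55.1837
Step 3: Sum of squared deviations = 251.7143
Step 4: Population variance = 251.7143 / 7 = 35.9592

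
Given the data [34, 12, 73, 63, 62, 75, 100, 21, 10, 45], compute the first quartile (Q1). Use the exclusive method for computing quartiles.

18.75

Step 1: Sort the data: [10, 12, 21, 34, 45, 62, 63, 73, 75, 100]
Step 2: n = 10
Step 3: Using the exclusive quartile method:
  Q1 = 18.75
  Q2 (median) = 53.5
  Q3 = 73.5
  IQR = Q3 - Q1 = 73.5 - 18.75 = 54.75
Step 4: Q1 = 18.75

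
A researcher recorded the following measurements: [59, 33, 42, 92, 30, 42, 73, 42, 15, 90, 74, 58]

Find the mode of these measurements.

42

Step 1: Count the frequency of each value:
  15: appears 1 time(s)
  30: appears 1 time(s)
  33: appears 1 time(s)
  42: appears 3 time(s)
  58: appears 1 time(s)
  59: appears 1 time(s)
  73: appears 1 time(s)
  74: appears 1 time(s)
  90: appears 1 time(s)
  92: appears 1 time(s)
Step 2: The value 42 appears most frequently (3 times).
Step 3: Mode = 42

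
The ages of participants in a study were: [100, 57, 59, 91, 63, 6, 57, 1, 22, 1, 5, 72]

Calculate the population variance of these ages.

1183.0833

Step 1: Compute the mean: (100 + 57 + 59 + 91 + 63 + 6 + 57 + 1 + 22 + 1 + 5 + 72) / 12 = 44.5
Step 2: Compute squared deviations from the mean:
  (100 - 44.5)^2 = 3080.25
  (57 - 44.5)^2 = 156.25
  (59 - 44.5)^2 = 210.25
  (91 - 44.5)^2 = 2162.25
  (63 - 44.5)^2 = 342.25
  (6 - 44.5)^2 = 1482.25
  (57 - 44.5)^2 = 156.25
  (1 - 44.5)^2 = 1892.25
  (22 - 44.5)^2 = 506.25
  (1 - 44.5)^2 = 1892.25
  (5 - 44.5)^2 = 1560.25
  (72 - 44.5)^2 = 756.25
Step 3: Sum of squared deviations = 14197
Step 4: Population variance = 14197 / 12 = 1183.0833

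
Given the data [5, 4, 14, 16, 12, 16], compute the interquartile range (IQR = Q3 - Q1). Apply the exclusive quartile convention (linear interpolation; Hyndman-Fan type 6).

11.25

Step 1: Sort the data: [4, 5, 12, 14, 16, 16]
Step 2: n = 6
Step 3: Using the exclusive quartile method:
  Q1 = 4.75
  Q2 (median) = 13
  Q3 = 16
  IQR = Q3 - Q1 = 16 - 4.75 = 11.25
Step 4: IQR = 11.25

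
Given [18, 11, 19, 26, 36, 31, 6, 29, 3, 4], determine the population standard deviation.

11.3671

Step 1: Compute the mean: 18.3
Step 2: Sum of squared deviations from the mean: 1292.1
Step 3: Population variance = 1292.1 / 10 = 129.21
Step 4: Standard deviation = sqrt(129.21) = 11.3671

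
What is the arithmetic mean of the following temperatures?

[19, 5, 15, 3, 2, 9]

8.8333

Step 1: Sum all values: 19 + 5 + 15 + 3 + 2 + 9 = 53
Step 2: Count the number of values: n = 6
Step 3: Mean = sum / n = 53 / 6 = 8.8333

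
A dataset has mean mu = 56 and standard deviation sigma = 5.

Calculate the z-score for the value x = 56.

0

Step 1: Recall the z-score formula: z = (x - mu) / sigma
Step 2: Substitute values: z = (56 - 56) / 5
Step 3: z = 0 / 5 = 0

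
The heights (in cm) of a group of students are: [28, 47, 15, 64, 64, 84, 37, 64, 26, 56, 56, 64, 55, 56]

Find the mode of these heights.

64

Step 1: Count the frequency of each value:
  15: appears 1 time(s)
  26: appears 1 time(s)
  28: appears 1 time(s)
  37: appears 1 time(s)
  47: appears 1 time(s)
  55: appears 1 time(s)
  56: appears 3 time(s)
  64: appears 4 time(s)
  84: appears 1 time(s)
Step 2: The value 64 appears most frequently (4 times).
Step 3: Mode = 64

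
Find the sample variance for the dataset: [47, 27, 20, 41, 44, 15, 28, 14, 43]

170

Step 1: Compute the mean: (47 + 27 + 20 + 41 + 44 + 15 + 28 + 14 + 43) / 9 = 31
Step 2: Compute squared deviations from the mean:
  (47 - 31)^2 = 256
  (27 - 31)^2 = 16
  (20 - 31)^2 = 121
  (41 - 31)^2 = 100
  (44 - 31)^2 = 169
  (15 - 31)^2 = 256
  (28 - 31)^2 = 9
  (14 - 31)^2 = 289
  (43 - 31)^2 = 144
Step 3: Sum of squared deviations = 1360
Step 4: Sample variance = 1360 / 8 = 170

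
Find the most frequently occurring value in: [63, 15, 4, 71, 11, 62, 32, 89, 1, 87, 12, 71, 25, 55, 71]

71

Step 1: Count the frequency of each value:
  1: appears 1 time(s)
  4: appears 1 time(s)
  11: appears 1 time(s)
  12: appears 1 time(s)
  15: appears 1 time(s)
  25: appears 1 time(s)
  32: appears 1 time(s)
  55: appears 1 time(s)
  62: appears 1 time(s)
  63: appears 1 time(s)
  71: appears 3 time(s)
  87: appears 1 time(s)
  89: appears 1 time(s)
Step 2: The value 71 appears most frequently (3 times).
Step 3: Mode = 71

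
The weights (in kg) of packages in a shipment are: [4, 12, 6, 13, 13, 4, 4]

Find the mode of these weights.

4

Step 1: Count the frequency of each value:
  4: appears 3 time(s)
  6: appears 1 time(s)
  12: appears 1 time(s)
  13: appears 2 time(s)
Step 2: The value 4 appears most frequently (3 times).
Step 3: Mode = 4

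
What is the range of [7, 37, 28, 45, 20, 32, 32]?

38

Step 1: Identify the maximum value: max = 45
Step 2: Identify the minimum value: min = 7
Step 3: Range = max - min = 45 - 7 = 38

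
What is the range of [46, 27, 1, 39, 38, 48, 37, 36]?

47

Step 1: Identify the maximum value: max = 48
Step 2: Identify the minimum value: min = 1
Step 3: Range = max - min = 48 - 1 = 47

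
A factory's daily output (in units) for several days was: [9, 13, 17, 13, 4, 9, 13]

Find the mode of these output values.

13

Step 1: Count the frequency of each value:
  4: appears 1 time(s)
  9: appears 2 time(s)
  13: appears 3 time(s)
  17: appears 1 time(s)
Step 2: The value 13 appears most frequently (3 times).
Step 3: Mode = 13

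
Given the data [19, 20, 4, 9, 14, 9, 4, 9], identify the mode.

9

Step 1: Count the frequency of each value:
  4: appears 2 time(s)
  9: appears 3 time(s)
  14: appears 1 time(s)
  19: appears 1 time(s)
  20: appears 1 time(s)
Step 2: The value 9 appears most frequently (3 times).
Step 3: Mode = 9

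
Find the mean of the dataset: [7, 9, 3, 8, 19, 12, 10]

9.7143

Step 1: Sum all values: 7 + 9 + 3 + 8 + 19 + 12 + 10 = 68
Step 2: Count the number of values: n = 7
Step 3: Mean = sum / n = 68 / 7 = 9.7143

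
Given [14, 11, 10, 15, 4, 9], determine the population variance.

12.9167

Step 1: Compute the mean: (14 + 11 + 10 + 15 + 4 + 9) / 6 = 10.5
Step 2: Compute squared deviations from the mean:
  (14 - 10.5)^2 = 12.25
  (11 - 10.5)^2 = 0.25
  (10 - 10.5)^2 = 0.25
  (15 - 10.5)^2 = 20.25
  (4 - 10.5)^2 = 42.25
  (9 - 10.5)^2 = 2.25
Step 3: Sum of squared deviations = 77.5
Step 4: Population variance = 77.5 / 6 = 12.9167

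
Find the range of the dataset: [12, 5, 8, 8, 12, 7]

7

Step 1: Identify the maximum value: max = 12
Step 2: Identify the minimum value: min = 5
Step 3: Range = max - min = 12 - 5 = 7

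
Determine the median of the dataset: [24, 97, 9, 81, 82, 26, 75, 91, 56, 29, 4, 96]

65.5

Step 1: Sort the data in ascending order: [4, 9, 24, 26, 29, 56, 75, 81, 82, 91, 96, 97]
Step 2: The number of values is n = 12.
Step 3: Since n is even, the median is the average of positions 6 and 7:
  Median = (56 + 75) / 2 = 65.5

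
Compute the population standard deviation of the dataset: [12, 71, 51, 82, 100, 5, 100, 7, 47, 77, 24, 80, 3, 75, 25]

34.2068

Step 1: Compute the mean: 50.6
Step 2: Sum of squared deviations from the mean: 17551.6
Step 3: Population variance = 17551.6 / 15 = 1170.1067
Step 4: Standard deviation = sqrt(1170.1067) = 34.2068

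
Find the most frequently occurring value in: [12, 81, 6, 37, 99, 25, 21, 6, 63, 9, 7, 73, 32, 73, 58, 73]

73

Step 1: Count the frequency of each value:
  6: appears 2 time(s)
  7: appears 1 time(s)
  9: appears 1 time(s)
  12: appears 1 time(s)
  21: appears 1 time(s)
  25: appears 1 time(s)
  32: appears 1 time(s)
  37: appears 1 time(s)
  58: appears 1 time(s)
  63: appears 1 time(s)
  73: appears 3 time(s)
  81: appears 1 time(s)
  99: appears 1 time(s)
Step 2: The value 73 appears most frequently (3 times).
Step 3: Mode = 73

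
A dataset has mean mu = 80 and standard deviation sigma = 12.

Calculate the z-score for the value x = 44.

-3

Step 1: Recall the z-score formula: z = (x - mu) / sigma
Step 2: Substitute values: z = (44 - 80) / 12
Step 3: z = -36 / 12 = -3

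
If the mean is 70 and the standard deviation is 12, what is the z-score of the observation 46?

-2

Step 1: Recall the z-score formula: z = (x - mu) / sigma
Step 2: Substitute values: z = (46 - 70) / 12
Step 3: z = -24 / 12 = -2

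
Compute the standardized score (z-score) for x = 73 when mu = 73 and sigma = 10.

0

Step 1: Recall the z-score formula: z = (x - mu) / sigma
Step 2: Substitute values: z = (73 - 73) / 10
Step 3: z = 0 / 10 = 0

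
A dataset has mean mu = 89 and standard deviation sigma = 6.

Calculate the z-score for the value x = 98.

1.5

Step 1: Recall the z-score formula: z = (x - mu) / sigma
Step 2: Substitute values: z = (98 - 89) / 6
Step 3: z = 9 / 6 = 1.5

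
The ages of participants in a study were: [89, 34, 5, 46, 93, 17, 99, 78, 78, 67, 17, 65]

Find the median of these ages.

66

Step 1: Sort the data in ascending order: [5, 17, 17, 34, 46, 65, 67, 78, 78, 89, 93, 99]
Step 2: The number of values is n = 12.
Step 3: Since n is even, the median is the average of positions 6 and 7:
  Median = (65 + 67) / 2 = 66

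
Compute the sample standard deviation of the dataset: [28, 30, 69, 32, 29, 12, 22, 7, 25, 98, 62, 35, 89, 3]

29.4947

Step 1: Compute the mean: 38.6429
Step 2: Sum of squared deviations from the mean: 11309.2143
Step 3: Sample variance = 11309.2143 / 13 = 869.9396
Step 4: Standard deviation = sqrt(869.9396) = 29.4947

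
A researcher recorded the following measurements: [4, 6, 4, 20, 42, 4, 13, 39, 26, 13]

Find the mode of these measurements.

4

Step 1: Count the frequency of each value:
  4: appears 3 time(s)
  6: appears 1 time(s)
  13: appears 2 time(s)
  20: appears 1 time(s)
  26: appears 1 time(s)
  39: appears 1 time(s)
  42: appears 1 time(s)
Step 2: The value 4 appears most frequently (3 times).
Step 3: Mode = 4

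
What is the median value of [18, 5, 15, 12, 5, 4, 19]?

12

Step 1: Sort the data in ascending order: [4, 5, 5, 12, 15, 18, 19]
Step 2: The number of values is n = 7.
Step 3: Since n is odd, the median is the middle value at position 4: 12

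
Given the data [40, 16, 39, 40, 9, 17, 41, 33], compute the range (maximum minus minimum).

32

Step 1: Identify the maximum value: max = 41
Step 2: Identify the minimum value: min = 9
Step 3: Range = max - min = 41 - 9 = 32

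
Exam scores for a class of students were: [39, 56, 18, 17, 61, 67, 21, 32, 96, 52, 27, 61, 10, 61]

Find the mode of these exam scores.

61

Step 1: Count the frequency of each value:
  10: appears 1 time(s)
  17: appears 1 time(s)
  18: appears 1 time(s)
  21: appears 1 time(s)
  27: appears 1 time(s)
  32: appears 1 time(s)
  39: appears 1 time(s)
  52: appears 1 time(s)
  56: appears 1 time(s)
  61: appears 3 time(s)
  67: appears 1 time(s)
  96: appears 1 time(s)
Step 2: The value 61 appears most frequently (3 times).
Step 3: Mode = 61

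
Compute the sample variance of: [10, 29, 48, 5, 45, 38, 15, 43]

289.5536

Step 1: Compute the mean: (10 + 29 + 48 + 5 + 45 + 38 + 15 + 43) / 8 = 29.125
Step 2: Compute squared deviations from the mean:
  (10 - 29.125)^2 = 365.7656
  (29 - 29.125)^2 = 0.0156
  (48 - 29.125)^2 = 356.2656
  (5 - 29.125)^2 = 582.0156
  (45 - 29.125)^2 = 252.0156
  (38 - 29.125)^2 = 78.7656
  (15 - 29.125)^2 = 199.5156
  (43 - 29.125)^2 = 192.5156
Step 3: Sum of squared deviations = 2026.875
Step 4: Sample variance = 2026.875 / 7 = 289.5536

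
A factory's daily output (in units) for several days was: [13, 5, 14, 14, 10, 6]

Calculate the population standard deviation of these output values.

3.6818

Step 1: Compute the mean: 10.3333
Step 2: Sum of squared deviations from the mean: 81.3333
Step 3: Population variance = 81.3333 / 6 = 13.5556
Step 4: Standard deviation = sqrt(13.5556) = 3.6818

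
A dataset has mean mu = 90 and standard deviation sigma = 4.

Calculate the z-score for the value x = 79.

-2.75

Step 1: Recall the z-score formula: z = (x - mu) / sigma
Step 2: Substitute values: z = (79 - 90) / 4
Step 3: z = -11 / 4 = -2.75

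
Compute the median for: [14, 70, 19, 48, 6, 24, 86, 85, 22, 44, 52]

44

Step 1: Sort the data in ascending order: [6, 14, 19, 22, 24, 44, 48, 52, 70, 85, 86]
Step 2: The number of values is n = 11.
Step 3: Since n is odd, the median is the middle value at position 6: 44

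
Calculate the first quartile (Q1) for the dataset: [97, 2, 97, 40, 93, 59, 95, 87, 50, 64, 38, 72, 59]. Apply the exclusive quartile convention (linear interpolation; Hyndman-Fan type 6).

45

Step 1: Sort the data: [2, 38, 40, 50, 59, 59, 64, 72, 87, 93, 95, 97, 97]
Step 2: n = 13
Step 3: Using the exclusive quartile method:
  Q1 = 45
  Q2 (median) = 64
  Q3 = 94
  IQR = Q3 - Q1 = 94 - 45 = 49
Step 4: Q1 = 45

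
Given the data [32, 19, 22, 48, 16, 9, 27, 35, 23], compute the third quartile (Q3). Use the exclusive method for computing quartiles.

33.5

Step 1: Sort the data: [9, 16, 19, 22, 23, 27, 32, 35, 48]
Step 2: n = 9
Step 3: Using the exclusive quartile method:
  Q1 = 17.5
  Q2 (median) = 23
  Q3 = 33.5
  IQR = Q3 - Q1 = 33.5 - 17.5 = 16
Step 4: Q3 = 33.5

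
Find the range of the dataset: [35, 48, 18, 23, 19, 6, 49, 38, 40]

43

Step 1: Identify the maximum value: max = 49
Step 2: Identify the minimum value: min = 6
Step 3: Range = max - min = 49 - 6 = 43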